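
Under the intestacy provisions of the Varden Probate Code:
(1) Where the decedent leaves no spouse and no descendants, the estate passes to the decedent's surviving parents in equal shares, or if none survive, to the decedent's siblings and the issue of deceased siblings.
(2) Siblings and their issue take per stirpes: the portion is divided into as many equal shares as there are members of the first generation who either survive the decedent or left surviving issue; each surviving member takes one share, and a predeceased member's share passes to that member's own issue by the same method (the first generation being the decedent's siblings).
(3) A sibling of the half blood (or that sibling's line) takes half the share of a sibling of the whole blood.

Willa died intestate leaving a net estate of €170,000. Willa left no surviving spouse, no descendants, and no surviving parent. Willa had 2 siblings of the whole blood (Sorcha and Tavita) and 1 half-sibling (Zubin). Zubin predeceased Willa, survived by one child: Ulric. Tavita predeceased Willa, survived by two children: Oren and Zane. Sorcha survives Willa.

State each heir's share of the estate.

The entire €170,000 passes to the siblings and their issue.
Counting each half-blood sibling's line as half a unit, there are 5/2 units in €170,000, so one unit is €68,000. Whole-blood lines (Sorcha and Tavita) take €68,000 each; half-blood lines (Zubin) take €34,000 each.
Zubin's share (€34,000) passes entirely to Ulric.
Tavita's share (€68,000) is divided into 2 shares of €34,000: Oren and Zane each take €34,000.

Sorcha: €68,000; Ulric: €34,000; Oren: €34,000; Zane: €34,000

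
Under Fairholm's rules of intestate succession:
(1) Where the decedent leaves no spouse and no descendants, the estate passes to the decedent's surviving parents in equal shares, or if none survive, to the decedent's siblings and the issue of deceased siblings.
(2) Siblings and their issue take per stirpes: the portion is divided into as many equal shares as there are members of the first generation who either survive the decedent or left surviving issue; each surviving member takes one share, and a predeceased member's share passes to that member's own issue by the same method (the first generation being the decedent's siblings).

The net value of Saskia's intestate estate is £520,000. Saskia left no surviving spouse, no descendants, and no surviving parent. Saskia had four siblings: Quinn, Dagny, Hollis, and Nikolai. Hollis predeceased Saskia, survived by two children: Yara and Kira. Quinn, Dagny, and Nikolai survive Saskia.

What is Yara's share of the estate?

The entire £520,000 passes to the siblings and their issue.
That amount (£520,000) is divided into 4 shares of £130,000: Quinn, Dagny, and Nikolai each take £130,000; Hollis's £130,000 share passes to Hollis's issue.
Hollis's share (£130,000) is divided into 2 shares of £65,000: Yara and Kira each take £65,000.

Yara receives £65,000.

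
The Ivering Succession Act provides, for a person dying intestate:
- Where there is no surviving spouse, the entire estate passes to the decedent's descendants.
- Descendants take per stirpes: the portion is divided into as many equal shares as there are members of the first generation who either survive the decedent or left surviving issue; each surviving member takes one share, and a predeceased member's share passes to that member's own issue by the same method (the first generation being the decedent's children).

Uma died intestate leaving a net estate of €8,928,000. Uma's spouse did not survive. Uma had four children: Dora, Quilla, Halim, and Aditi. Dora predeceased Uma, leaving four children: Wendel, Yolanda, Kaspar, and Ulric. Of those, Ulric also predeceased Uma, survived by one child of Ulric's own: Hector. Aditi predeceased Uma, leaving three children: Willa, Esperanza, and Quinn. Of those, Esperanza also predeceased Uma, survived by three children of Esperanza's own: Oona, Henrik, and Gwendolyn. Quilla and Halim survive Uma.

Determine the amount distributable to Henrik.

The entire €8,928,000 passes to the descendants.
That amount (€8,928,000) is divided into 4 shares of €2,232,000: Quilla and Halim each take €2,232,000; Dora's €2,232,000 share passes to Dora's issue; Aditi's €2,232,000 share passes to Aditi's issue.
Dora's share (€2,232,000) is divided into 4 shares of €558,000: Wendel, Yolanda, and Kaspar each take €558,000; Ulric's €558,000 share passes to Ulric's issue.
Ulric's share (€558,000) passes entirely to Hector.
Aditi's share (€2,232,000) is divided into 3 shares of €744,000: Willa and Quinn each take €744,000; Esperanza's €744,000 share passes to Esperanza's issue.
Esperanza's share (€744,000) is divided into 3 shares of €248,000: Oona, Henrik, and Gwendolyn each take €248,000.

Henrik receives €248,000.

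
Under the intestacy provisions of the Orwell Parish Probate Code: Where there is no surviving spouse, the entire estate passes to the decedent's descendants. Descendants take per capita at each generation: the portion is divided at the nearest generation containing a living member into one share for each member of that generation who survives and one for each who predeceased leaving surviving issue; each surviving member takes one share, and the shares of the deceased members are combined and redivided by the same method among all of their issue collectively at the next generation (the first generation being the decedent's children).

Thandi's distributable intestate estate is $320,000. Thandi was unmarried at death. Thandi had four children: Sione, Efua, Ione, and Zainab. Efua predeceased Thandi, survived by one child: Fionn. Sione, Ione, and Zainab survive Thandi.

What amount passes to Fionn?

The entire $320,000 passes to the descendants.
That amount ($320,000) is divided at the children's generation into 4 shares of $80,000. Sione, Ione, and Zainab each take $80,000. The remaining share for the deceased Efua ($80,000) is carried to the next generation.
That pool ($80,000) passes entirely to Fionn, the sole taker at the grandchildren's generation.

Fionn receives $80,000.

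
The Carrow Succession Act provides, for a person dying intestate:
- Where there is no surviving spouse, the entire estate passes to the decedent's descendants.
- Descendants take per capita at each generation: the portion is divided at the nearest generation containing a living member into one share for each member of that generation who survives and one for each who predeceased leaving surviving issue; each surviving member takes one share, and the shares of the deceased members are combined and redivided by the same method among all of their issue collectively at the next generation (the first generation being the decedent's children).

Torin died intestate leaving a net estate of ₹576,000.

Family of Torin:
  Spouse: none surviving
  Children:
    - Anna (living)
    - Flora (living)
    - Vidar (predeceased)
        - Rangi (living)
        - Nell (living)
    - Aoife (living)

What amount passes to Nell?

The entire ₹576,000 passes to the descendants.
That amount (₹576,000) is divided at the children's generation into 4 shares of ₹144,000. Anna, Flora, and Aoife each take ₹144,000. The remaining share for the deceased Vidar (₹144,000) is carried to the next generation.
That pool (₹144,000) is divided at the grandchildren's generation equally among Rangi and Nell: ₹72,000 each.

Nell receives ₹72,000.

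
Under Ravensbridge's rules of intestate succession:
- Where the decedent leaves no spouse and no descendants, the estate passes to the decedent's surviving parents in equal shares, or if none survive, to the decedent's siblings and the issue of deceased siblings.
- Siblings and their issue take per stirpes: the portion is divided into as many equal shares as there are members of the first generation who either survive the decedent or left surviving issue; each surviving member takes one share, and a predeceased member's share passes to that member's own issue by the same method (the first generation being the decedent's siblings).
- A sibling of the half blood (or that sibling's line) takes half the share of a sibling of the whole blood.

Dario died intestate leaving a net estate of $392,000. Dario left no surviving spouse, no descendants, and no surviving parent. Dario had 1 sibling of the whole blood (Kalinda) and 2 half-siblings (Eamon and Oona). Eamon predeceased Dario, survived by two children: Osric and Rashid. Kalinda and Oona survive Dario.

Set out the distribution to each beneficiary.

The entire $392,000 passes to the siblings and their issue.
Counting each half-blood sibling's line as half a unit, there are 2 units in $392,000, so one unit is $196,000. Whole-blood lines (Kalinda) take $196,000 each; half-blood lines (Eamon and Oona) take $98,000 each.
Eamon's share ($98,000) is divided into 2 shares of $49,000: Osric and Rashid each take $49,000.

Osric: $49,000; Rashid: $49,000; Kalinda: $196,000; Oona: $98,000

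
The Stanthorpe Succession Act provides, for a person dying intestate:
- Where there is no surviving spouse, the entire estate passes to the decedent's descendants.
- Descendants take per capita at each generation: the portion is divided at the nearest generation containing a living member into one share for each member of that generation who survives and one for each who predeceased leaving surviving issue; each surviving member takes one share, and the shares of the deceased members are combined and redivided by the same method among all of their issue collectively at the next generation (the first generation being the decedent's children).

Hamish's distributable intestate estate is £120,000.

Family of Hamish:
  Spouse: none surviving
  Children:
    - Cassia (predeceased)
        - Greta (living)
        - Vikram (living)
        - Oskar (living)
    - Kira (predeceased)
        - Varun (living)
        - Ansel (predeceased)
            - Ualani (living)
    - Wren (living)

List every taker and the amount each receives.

Greta: £16,000; Vikram: £16,000; Oskar: £16,000; Varun: £16,000; Ualani: £16,000; Wren: £40,000

The entire £120,000 passes to the descendants.
That amount (£120,000) is divided at the children's generation into 3 shares of £40,000. Wren takes £40,000. The 2 shares of the deceased (Cassia and Kira) are combined into a pool of £80,000.
That pool (£80,000) is divided at the grandchildren's generation into 5 shares of £16,000. Greta, Vikram, Oskar, and Varun each take £16,000. The remaining share for the deceased Ansel (£16,000) is carried to the next generation.
That pool (£16,000) passes entirely to Ualani, the sole taker at the great-grandchildren's generation.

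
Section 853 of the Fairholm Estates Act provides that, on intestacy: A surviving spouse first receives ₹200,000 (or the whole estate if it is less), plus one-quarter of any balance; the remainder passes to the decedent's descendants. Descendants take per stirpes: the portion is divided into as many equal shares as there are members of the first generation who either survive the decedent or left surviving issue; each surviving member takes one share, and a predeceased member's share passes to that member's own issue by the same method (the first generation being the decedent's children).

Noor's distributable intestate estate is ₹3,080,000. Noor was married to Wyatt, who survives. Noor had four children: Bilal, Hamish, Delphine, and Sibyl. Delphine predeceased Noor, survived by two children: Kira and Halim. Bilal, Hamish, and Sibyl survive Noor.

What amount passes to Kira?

Wyatt first takes ₹200,000, leaving a balance of ₹2,880,000. Wyatt then takes one-quarter of the balance (₹720,000), for a total of ₹920,000. The remaining ₹2,160,000 passes to the descendants.
The descendants' portion (₹2,160,000) is divided into 4 shares of ₹540,000: Bilal, Hamish, and Sibyl each take ₹540,000; Delphine's ₹540,000 share passes to Delphine's issue.
Delphine's share (₹540,000) is divided into 2 shares of ₹270,000: Kira and Halim each take ₹270,000.

Kira receives ₹270,000.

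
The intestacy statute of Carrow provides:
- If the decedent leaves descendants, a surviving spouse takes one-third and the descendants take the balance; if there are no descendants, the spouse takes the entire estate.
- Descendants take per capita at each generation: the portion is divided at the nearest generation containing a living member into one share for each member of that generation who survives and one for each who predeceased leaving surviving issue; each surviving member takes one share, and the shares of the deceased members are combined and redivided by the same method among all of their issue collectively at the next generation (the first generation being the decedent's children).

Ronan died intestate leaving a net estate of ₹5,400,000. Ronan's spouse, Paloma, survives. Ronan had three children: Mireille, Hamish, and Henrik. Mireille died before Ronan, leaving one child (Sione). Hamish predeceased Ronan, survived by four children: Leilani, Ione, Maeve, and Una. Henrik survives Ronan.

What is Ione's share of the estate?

Paloma takes one-third of ₹5,400,000 = ₹1,800,000. The remaining ₹3,600,000 passes to the descendants.
The descendants' portion (₹3,600,000) is divided at the children's generation into 3 shares of ₹1,200,000. Henrik takes ₹1,200,000. The 2 shares of the deceased (Mireille and Hamish) are combined into a pool of ₹2,400,000.
That pool (₹2,400,000) is divided at the grandchildren's generation equally among Sione, Leilani, Ione, Maeve, and Una: ₹480,000 each.

Ione receives ₹480,000.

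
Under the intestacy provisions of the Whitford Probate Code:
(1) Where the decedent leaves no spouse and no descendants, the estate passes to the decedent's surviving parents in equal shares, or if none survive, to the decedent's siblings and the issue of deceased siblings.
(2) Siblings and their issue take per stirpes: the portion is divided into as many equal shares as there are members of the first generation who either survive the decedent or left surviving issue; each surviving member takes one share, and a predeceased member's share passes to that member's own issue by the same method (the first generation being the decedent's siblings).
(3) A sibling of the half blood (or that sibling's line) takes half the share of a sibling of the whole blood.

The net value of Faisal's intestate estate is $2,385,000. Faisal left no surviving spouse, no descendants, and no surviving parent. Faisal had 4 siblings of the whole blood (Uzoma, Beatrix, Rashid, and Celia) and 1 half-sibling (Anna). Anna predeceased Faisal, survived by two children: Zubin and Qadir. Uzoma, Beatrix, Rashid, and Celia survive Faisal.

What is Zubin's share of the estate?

Zubin receives $132,500.

The entire $2,385,000 passes to the siblings and their issue.
Counting each half-blood sibling's line as half a unit, there are 9/2 units in $2,385,000, so one unit is $530,000. Whole-blood lines (Uzoma, Beatrix, Rashid, and Celia) take $530,000 each; half-blood lines (Anna) take $265,000 each.
Anna's share ($265,000) is divided into 2 shares of $132,500: Zubin and Qadir each take $132,500.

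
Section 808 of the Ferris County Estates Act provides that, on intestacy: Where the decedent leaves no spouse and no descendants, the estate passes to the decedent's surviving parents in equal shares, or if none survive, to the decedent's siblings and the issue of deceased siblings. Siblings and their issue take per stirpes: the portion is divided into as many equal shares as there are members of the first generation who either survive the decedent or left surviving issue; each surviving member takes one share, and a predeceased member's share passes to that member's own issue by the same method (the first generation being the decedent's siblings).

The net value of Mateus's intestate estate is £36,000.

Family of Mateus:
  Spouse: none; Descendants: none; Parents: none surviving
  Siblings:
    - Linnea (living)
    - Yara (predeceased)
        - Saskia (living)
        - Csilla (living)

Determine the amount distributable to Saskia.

Saskia receives £9,000.

The entire £36,000 passes to the siblings and their issue.
That amount (£36,000) is divided into 2 shares of £18,000: Linnea takes £18,000; Yara's £18,000 share passes to Yara's issue.
Yara's share (£18,000) is divided into 2 shares of £9,000: Saskia and Csilla each take £9,000.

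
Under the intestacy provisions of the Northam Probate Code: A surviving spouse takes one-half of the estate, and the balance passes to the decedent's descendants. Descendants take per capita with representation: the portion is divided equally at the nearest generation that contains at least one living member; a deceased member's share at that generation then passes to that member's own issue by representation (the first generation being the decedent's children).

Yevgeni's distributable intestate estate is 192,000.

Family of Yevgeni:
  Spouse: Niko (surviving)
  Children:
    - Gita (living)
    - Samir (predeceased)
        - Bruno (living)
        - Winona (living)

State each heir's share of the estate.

Niko takes one-half of 192,000 = 96,000. The remaining 96,000 passes to the descendants.
The descendants' portion (96,000) is divided into 2 shares of 48,000: Gita takes 48,000; Samir's 48,000 share passes to Samir's issue.
Samir's share (48,000) is divided into 2 shares of 24,000: Bruno and Winona each take 24,000.

Niko: 96,000; Gita: 48,000; Bruno: 24,000; Winona: 24,000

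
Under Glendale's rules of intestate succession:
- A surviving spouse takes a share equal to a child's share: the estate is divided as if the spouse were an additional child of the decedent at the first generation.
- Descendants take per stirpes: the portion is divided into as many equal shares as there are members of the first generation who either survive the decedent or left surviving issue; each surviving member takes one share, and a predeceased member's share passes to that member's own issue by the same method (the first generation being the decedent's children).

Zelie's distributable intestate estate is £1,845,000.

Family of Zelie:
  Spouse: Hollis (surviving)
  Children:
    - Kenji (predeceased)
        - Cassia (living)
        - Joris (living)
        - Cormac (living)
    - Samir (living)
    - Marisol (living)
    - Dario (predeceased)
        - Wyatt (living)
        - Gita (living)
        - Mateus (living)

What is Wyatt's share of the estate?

The spouse counts as an additional share at the children's level, so there are 5 primary shares of £369,000. Hollis takes one such share (£369,000).
The children's combined portion (£1,476,000) is divided into 4 shares of £369,000: Samir and Marisol each take £369,000; Kenji's £369,000 share passes to Kenji's issue; Dario's £369,000 share passes to Dario's issue.
Kenji's share (£369,000) is divided into 3 shares of £123,000: Cassia, Joris, and Cormac each take £123,000.
Dario's share (£369,000) is divided into 3 shares of £123,000: Wyatt, Gita, and Mateus each take £123,000.

Wyatt receives £123,000.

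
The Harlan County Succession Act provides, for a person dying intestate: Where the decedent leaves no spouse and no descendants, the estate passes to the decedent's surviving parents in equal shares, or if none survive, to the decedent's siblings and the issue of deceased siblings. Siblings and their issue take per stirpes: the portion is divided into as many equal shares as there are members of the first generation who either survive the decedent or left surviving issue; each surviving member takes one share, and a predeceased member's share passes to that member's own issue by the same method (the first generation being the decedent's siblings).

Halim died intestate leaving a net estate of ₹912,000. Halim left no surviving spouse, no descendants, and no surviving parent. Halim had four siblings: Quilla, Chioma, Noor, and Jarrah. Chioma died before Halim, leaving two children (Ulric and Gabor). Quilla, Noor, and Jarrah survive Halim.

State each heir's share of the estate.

Quilla: ₹228,000; Ulric: ₹114,000; Gabor: ₹114,000; Noor: ₹228,000; Jarrah: ₹228,000

The entire ₹912,000 passes to the siblings and their issue.
That amount (₹912,000) is divided into 4 shares of ₹228,000: Quilla, Noor, and Jarrah each take ₹228,000; Chioma's ₹228,000 share passes to Chioma's issue.
Chioma's share (₹228,000) is divided into 2 shares of ₹114,000: Ulric and Gabor each take ₹114,000.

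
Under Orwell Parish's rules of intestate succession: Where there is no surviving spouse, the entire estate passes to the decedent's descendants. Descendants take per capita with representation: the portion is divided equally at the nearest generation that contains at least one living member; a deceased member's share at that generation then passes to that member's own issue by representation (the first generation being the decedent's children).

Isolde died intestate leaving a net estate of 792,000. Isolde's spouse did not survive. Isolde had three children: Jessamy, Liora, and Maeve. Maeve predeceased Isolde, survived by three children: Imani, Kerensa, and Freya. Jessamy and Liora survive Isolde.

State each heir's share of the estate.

The entire 792,000 passes to the descendants.
That amount (792,000) is divided into 3 shares of 264,000: Jessamy and Liora each take 264,000; Maeve's 264,000 share passes to Maeve's issue.
Maeve's share (264,000) is divided into 3 shares of 88,000: Imani, Kerensa, and Freya each take 88,000.

Jessamy: 264,000; Liora: 264,000; Imani: 88,000; Kerensa: 88,000; Freya: 88,000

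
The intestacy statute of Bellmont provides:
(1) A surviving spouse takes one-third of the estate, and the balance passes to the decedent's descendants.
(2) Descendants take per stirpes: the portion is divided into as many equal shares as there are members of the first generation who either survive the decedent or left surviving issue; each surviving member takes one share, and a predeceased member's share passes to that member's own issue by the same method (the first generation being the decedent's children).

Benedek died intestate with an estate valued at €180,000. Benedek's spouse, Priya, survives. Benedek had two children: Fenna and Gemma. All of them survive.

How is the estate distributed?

Priya takes one-third of €180,000 = €60,000. The remaining €120,000 passes to the descendants.
The descendants' portion (€120,000) is divided into 2 shares of €60,000: Fenna and Gemma each take €60,000.

Priya: €60,000; Fenna: €60,000; Gemma: €60,000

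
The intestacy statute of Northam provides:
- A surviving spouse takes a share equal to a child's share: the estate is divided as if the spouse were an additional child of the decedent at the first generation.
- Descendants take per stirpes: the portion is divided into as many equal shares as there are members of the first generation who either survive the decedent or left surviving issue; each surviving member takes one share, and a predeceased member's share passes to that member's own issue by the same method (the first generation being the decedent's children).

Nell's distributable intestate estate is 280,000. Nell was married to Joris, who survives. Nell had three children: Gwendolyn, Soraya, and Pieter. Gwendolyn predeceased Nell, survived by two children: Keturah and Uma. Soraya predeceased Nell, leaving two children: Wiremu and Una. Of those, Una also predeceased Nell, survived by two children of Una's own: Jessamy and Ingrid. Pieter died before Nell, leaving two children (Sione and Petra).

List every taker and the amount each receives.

Joris: 70,000; Keturah: 35,000; Uma: 35,000; Wiremu: 35,000; Jessamy: 17,500; Ingrid: 17,500; Sione: 35,000; Petra: 35,000

The spouse counts as an additional share at the children's level, so there are 4 primary shares of 70,000. Joris takes one such share (70,000).
The children's combined portion (210,000) is divided into 3 shares of 70,000: Gwendolyn's 70,000 share passes to Gwendolyn's issue; Soraya's 70,000 share passes to Soraya's issue; Pieter's 70,000 share passes to Pieter's issue.
Gwendolyn's share (70,000) is divided into 2 shares of 35,000: Keturah and Uma each take 35,000.
Soraya's share (70,000) is divided into 2 shares of 35,000: Wiremu takes 35,000; Una's 35,000 share passes to Una's issue.
Una's share (35,000) is divided into 2 shares of 17,500: Jessamy and Ingrid each take 17,500.
Pieter's share (70,000) is divided into 2 shares of 35,000: Sione and Petra each take 35,000.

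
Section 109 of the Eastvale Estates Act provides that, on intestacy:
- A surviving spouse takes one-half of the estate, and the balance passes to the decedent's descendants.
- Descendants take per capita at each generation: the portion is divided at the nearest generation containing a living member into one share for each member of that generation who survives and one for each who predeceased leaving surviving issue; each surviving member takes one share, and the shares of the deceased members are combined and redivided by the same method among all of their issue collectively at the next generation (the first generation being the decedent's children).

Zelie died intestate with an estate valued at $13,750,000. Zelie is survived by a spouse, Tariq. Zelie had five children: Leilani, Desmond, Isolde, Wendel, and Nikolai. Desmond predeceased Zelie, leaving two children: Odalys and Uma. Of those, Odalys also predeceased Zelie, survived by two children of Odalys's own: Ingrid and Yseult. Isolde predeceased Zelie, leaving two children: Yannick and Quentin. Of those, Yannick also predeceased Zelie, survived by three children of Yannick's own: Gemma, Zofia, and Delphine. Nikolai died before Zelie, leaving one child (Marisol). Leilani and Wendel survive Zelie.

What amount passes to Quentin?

Tariq takes one-half of $13,750,000 = $6,875,000. The remaining $6,875,000 passes to the descendants.
The descendants' portion ($6,875,000) is divided at the children's generation into 5 shares of $1,375,000. Leilani and Wendel each take $1,375,000. The 3 shares of the deceased (Desmond, Isolde, and Nikolai) are combined into a pool of $4,125,000.
That pool ($4,125,000) is divided at the grandchildren's generation into 5 shares of $825,000. Uma, Quentin, and Marisol each take $825,000. The 2 shares of the deceased (Odalys and Yannick) are combined into a pool of $1,650,000.
That pool ($1,650,000) is divided at the great-grandchildren's generation equally among Ingrid, Yseult, Gemma, Zofia, and Delphine: $330,000 each.

Quentin receives $825,000.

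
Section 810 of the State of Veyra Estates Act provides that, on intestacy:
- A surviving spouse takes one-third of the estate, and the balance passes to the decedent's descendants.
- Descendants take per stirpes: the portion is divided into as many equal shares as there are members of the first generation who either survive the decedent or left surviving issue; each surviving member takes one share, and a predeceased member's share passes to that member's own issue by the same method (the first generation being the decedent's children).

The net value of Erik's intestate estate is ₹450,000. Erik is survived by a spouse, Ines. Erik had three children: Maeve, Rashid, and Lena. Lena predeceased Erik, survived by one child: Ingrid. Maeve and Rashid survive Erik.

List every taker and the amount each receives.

Ines takes one-third of ₹450,000 = ₹150,000. The remaining ₹300,000 passes to the descendants.
The descendants' portion (₹300,000) is divided into 3 shares of ₹100,000: Maeve and Rashid each take ₹100,000; Lena's ₹100,000 share passes to Lena's issue.
Lena's share (₹100,000) passes entirely to Ingrid.

Ines: ₹150,000; Maeve: ₹100,000; Rashid: ₹100,000; Ingrid: ₹100,000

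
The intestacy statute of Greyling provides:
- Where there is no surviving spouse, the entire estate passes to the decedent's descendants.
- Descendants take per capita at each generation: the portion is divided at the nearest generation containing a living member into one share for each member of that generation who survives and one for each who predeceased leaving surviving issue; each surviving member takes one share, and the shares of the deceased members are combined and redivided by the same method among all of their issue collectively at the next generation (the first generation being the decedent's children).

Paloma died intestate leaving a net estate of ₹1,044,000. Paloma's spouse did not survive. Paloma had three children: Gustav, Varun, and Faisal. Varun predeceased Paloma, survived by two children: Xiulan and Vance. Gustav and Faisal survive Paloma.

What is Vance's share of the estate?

Vance receives ₹174,000.

The entire ₹1,044,000 passes to the descendants.
That amount (₹1,044,000) is divided at the children's generation into 3 shares of ₹348,000. Gustav and Faisal each take ₹348,000. The remaining share for the deceased Varun (₹348,000) is carried to the next generation.
That pool (₹348,000) is divided at the grandchildren's generation equally among Xiulan and Vance: ₹174,000 each.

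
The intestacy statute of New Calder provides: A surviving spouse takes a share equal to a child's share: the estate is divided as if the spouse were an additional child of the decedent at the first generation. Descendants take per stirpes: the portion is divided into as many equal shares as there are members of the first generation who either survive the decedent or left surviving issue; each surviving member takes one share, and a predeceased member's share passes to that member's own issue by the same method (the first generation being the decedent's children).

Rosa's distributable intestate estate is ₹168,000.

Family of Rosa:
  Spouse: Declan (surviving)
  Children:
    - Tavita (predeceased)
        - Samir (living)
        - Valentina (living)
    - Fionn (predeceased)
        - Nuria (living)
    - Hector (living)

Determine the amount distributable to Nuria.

The spouse counts as an additional share at the children's level, so there are 4 primary shares of ₹42,000. Declan takes one such share (₹42,000).
The children's combined portion (₹126,000) is divided into 3 shares of ₹42,000: Hector takes ₹42,000; Tavita's ₹42,000 share passes to Tavita's issue; Fionn's ₹42,000 share passes to Fionn's issue.
Tavita's share (₹42,000) is divided into 2 shares of ₹21,000: Samir and Valentina each take ₹21,000.
Fionn's share (₹42,000) passes entirely to Nuria.

Nuria receives ₹42,000.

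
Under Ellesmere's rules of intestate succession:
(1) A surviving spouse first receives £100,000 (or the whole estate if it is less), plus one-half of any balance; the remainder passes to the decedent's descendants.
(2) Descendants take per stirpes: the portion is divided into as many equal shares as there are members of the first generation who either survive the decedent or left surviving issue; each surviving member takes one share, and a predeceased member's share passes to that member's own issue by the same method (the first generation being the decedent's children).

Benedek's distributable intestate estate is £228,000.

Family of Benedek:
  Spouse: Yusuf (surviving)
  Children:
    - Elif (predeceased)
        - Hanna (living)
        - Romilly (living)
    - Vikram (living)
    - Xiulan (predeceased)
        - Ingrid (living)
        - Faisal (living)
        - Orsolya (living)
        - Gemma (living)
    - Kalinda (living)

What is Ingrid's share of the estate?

Yusuf first takes £100,000, leaving a balance of £128,000. Yusuf then takes one-half of the balance (£64,000), for a total of £164,000. The remaining £64,000 passes to the descendants.
The descendants' portion (£64,000) is divided into 4 shares of £16,000: Vikram and Kalinda each take £16,000; Elif's £16,000 share passes to Elif's issue; Xiulan's £16,000 share passes to Xiulan's issue.
Elif's share (£16,000) is divided into 2 shares of £8,000: Hanna and Romilly each take £8,000.
Xiulan's share (£16,000) is divided into 4 shares of £4,000: Ingrid, Faisal, Orsolya, and Gemma each take £4,000.

Ingrid receives £4,000.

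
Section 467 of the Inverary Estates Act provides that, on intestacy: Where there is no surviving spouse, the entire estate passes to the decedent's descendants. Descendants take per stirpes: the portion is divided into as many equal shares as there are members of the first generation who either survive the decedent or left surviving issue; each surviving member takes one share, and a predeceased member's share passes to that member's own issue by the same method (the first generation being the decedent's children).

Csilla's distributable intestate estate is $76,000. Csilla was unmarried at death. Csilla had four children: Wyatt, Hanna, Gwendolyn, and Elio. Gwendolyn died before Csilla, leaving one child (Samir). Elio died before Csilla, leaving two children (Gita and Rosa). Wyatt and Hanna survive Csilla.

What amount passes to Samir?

The entire $76,000 passes to the descendants.
That amount ($76,000) is divided into 4 shares of $19,000: Wyatt and Hanna each take $19,000; Gwendolyn's $19,000 share passes to Gwendolyn's issue; Elio's $19,000 share passes to Elio's issue.
Gwendolyn's share ($19,000) passes entirely to Samir.
Elio's share ($19,000) is divided into 2 shares of $9,500: Gita and Rosa each take $9,500.

Samir receives $19,000.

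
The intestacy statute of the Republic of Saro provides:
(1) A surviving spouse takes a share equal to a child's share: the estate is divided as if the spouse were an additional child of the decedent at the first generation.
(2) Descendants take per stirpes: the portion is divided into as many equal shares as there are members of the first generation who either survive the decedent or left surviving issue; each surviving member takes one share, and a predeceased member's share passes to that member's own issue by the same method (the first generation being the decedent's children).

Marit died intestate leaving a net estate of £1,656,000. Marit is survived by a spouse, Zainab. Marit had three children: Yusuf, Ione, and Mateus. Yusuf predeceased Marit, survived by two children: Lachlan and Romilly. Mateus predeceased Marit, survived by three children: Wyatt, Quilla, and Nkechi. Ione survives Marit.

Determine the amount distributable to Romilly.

Romilly receives £207,000.

The spouse counts as an additional share at the children's level, so there are 4 primary shares of £414,000. Zainab takes one such share (£414,000).
The children's combined portion (£1,242,000) is divided into 3 shares of £414,000: Ione takes £414,000; Yusuf's £414,000 share passes to Yusuf's issue; Mateus's £414,000 share passes to Mateus's issue.
Yusuf's share (£414,000) is divided into 2 shares of £207,000: Lachlan and Romilly each take £207,000.
Mateus's share (£414,000) is divided into 3 shares of £138,000: Wyatt, Quilla, and Nkechi each take £138,000.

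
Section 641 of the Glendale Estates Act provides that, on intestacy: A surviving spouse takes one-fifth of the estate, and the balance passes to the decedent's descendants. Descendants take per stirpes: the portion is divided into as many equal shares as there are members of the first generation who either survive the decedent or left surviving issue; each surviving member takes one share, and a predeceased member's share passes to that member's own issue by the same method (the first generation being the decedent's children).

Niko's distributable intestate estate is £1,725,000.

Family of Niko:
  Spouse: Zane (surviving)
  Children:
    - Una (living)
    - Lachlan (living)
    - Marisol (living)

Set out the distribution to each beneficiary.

Zane takes one-fifth of £1,725,000 = £345,000. The remaining £1,380,000 passes to the descendants.
The descendants' portion (£1,380,000) is divided into 3 shares of £460,000: Una, Lachlan, and Marisol each take £460,000.

Zane: £345,000; Una: £460,000; Lachlan: £460,000; Marisol: £460,000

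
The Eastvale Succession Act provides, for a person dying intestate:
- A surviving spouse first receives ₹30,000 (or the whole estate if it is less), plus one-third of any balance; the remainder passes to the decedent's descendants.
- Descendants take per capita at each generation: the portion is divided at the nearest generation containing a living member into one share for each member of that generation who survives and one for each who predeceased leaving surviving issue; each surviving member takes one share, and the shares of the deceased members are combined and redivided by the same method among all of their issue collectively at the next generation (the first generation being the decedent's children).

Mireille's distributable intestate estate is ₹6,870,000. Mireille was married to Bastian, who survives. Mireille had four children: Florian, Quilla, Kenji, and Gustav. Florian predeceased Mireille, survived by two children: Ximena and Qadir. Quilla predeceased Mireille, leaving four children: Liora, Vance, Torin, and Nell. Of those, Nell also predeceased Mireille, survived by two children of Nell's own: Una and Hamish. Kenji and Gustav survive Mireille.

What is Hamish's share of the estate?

Bastian first takes ₹30,000, leaving a balance of ₹6,840,000. Bastian then takes one-third of the balance (₹2,280,000), for a total of ₹2,310,000. The remaining ₹4,560,000 passes to the descendants.
The descendants' portion (₹4,560,000) is divided at the children's generation into 4 shares of ₹1,140,000. Kenji and Gustav each take ₹1,140,000. The 2 shares of the deceased (Florian and Quilla) are combined into a pool of ₹2,280,000.
That pool (₹2,280,000) is divided at the grandchildren's generation into 6 shares of ₹380,000. Ximena, Qadir, Liora, Vance, and Torin each take ₹380,000. The remaining share for the deceased Nell (₹380,000) is carried to the next generation.
That pool (₹380,000) is divided at the great-grandchildren's generation equally among Una and Hamish: ₹190,000 each.

Hamish receives ₹190,000.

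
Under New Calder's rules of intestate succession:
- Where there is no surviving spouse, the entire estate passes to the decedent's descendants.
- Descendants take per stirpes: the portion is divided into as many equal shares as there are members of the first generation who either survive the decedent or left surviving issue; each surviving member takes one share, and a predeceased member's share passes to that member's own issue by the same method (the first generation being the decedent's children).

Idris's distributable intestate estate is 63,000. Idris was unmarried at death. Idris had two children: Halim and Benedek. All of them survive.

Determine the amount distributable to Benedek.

Benedek receives 31,500.

The entire 63,000 passes to the descendants.
That amount (63,000) is divided into 2 shares of 31,500: Halim and Benedek each take 31,500.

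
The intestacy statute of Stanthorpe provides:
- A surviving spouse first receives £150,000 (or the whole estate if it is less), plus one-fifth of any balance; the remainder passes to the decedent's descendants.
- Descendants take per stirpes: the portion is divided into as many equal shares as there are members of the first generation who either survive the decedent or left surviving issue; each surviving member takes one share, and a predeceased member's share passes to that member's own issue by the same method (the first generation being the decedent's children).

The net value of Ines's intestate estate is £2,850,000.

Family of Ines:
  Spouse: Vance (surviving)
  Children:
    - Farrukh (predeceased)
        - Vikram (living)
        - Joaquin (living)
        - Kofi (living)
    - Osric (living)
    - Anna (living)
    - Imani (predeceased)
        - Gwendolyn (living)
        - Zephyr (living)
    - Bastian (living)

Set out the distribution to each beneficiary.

Vance first takes £150,000, leaving a balance of £2,700,000. Vance then takes one-fifth of the balance (£540,000), for a total of £690,000. The remaining £2,160,000 passes to the descendants.
The descendants' portion (£2,160,000) is divided into 5 shares of £432,000: Osric, Anna, and Bastian each take £432,000; Farrukh's £432,000 share passes to Farrukh's issue; Imani's £432,000 share passes to Imani's issue.
Farrukh's share (£432,000) is divided into 3 shares of £144,000: Vikram, Joaquin, and Kofi each take £144,000.
Imani's share (£432,000) is divided into 2 shares of £216,000: Gwendolyn and Zephyr each take £216,000.

Vance: £690,000; Vikram: £144,000; Joaquin: £144,000; Kofi: £144,000; Osric: £432,000; Anna: £432,000; Gwendolyn: £216,000; Zephyr: £216,000; Bastian: £432,000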